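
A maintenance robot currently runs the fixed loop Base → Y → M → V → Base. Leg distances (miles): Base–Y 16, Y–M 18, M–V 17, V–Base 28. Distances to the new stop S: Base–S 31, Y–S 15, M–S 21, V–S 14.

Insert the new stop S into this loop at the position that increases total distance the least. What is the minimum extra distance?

Adding 17 miles by placing S on the V–Base leg.

Insertion cost between consecutive stops i–j is d(i,S) + d(S,j) − d(i,j):
  between Base and Y: 31 + 15 − 16 = 30
  between Y and M: 15 + 21 − 18 = 18
  between M and V: 21 + 14 − 17 = 18
  between V and Base: 14 + 31 − 28 = 17
Cheapest insertion is between V and Base, adding 17.
New total = 79 + 17 = 96.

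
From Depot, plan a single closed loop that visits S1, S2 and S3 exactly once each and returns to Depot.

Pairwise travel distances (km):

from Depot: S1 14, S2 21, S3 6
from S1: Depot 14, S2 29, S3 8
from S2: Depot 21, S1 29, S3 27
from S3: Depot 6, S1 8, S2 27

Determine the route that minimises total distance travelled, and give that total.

64 km — the shortest possible round trip.

With 3 stops there are 3!/2 = 3 distinct round trips (a route and its reverse cost the same).
Depot → S1 → S2 → S3 → Depot: 14+29+27+6 = 76
Depot → S1 → S3 → S2 → Depot: 14+8+27+21 = 70
Depot → S2 → S1 → S3 → Depot: 21+29+8+6 = 64
The minimum is 64.
One optimal route: Depot → S2 → S1 → S3 → Depot (or its reverse).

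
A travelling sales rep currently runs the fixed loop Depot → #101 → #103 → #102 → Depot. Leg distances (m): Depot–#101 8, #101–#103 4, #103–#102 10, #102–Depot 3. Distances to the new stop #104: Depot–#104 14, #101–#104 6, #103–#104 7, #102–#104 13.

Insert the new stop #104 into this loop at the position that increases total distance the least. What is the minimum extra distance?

Adding 9 m by placing #104 on the #101–#103 leg.

Insertion cost between consecutive stops i–j is d(i,#104) + d(#104,j) − d(i,j):
  between Depot and #101: 14 + 6 − 8 = 12
  between #101 and #103: 6 + 7 − 4 = 9
  between #103 and #102: 7 + 13 − 10 = 10
  between #102 and Depot: 13 + 14 − 3 = 24
Cheapest insertion is between #101 and #103, adding 9.
New total = 25 + 9 = 34.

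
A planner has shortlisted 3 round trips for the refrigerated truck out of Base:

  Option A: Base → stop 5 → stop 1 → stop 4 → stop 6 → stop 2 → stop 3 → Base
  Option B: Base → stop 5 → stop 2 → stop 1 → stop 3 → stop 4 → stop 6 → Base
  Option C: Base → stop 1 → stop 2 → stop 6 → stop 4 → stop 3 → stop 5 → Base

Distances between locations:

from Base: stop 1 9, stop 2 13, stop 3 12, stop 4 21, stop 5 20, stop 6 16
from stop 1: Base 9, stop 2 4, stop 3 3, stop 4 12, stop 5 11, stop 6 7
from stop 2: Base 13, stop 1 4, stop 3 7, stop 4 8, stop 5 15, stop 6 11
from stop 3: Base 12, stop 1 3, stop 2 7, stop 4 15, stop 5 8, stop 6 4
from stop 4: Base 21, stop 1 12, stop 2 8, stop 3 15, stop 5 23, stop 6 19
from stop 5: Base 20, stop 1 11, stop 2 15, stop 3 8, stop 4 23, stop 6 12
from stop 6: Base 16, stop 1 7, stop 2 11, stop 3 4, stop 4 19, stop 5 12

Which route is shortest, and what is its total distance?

86 — Option C is the shortest.

Option A: 20 + 11 + 12 + 19 + 11 + 7 + 12 = 92
Option B: 20 + 15 + 4 + 3 + 15 + 19 + 16 = 92
Option C: 9 + 4 + 11 + 19 + 15 + 8 + 20 = 86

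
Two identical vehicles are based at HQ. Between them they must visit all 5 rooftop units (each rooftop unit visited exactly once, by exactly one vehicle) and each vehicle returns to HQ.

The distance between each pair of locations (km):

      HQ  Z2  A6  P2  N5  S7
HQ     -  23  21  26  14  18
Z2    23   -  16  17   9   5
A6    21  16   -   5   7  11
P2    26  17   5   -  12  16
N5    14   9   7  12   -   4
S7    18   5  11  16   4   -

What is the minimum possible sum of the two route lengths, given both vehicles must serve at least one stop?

Try each way of splitting the stops between the two vehicles (each non-empty) and, for each split, find the best tour for each vehicle:
  {Z2} + {A6, P2, N5, S7}: 46 + 60 = 106
  {A6} + {Z2, P2, N5, S7}: 42 + 66 = 108
  {Z2, A6} + {P2, N5, S7}: 60 + 60 = 120
  {P2} + {Z2, A6, N5, S7}: 52 + 60 = 112
  {Z2, P2} + {A6, N5, S7}: 66 + 50 = 116
  {A6, P2} + {Z2, N5, S7}: 52 + 46 = 98
  … (15 splits in total)
  {N5} + {Z2, A6, P2, S7}: 28 + 66 = 94  ← best
Best: vehicle 1 HQ → N5 → HQ = 28; vehicle 2 HQ → A6 → P2 → Z2 → S7 → HQ = 66; combined 94.

94 km — the smallest possible combined total.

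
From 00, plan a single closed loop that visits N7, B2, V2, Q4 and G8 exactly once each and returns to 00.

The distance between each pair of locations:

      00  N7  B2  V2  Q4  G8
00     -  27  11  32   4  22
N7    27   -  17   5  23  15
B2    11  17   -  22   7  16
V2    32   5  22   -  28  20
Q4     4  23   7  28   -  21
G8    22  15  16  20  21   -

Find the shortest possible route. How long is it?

75 — the shortest possible round trip.

There are 60 distinct closed tours to check (reversals are equivalent).
00 - N7 - B2 - V2 - Q4 - G8 - 00: 27+17+22+28+21+22 = 137
00 - N7 - B2 - V2 - G8 - Q4 - 00: 27+17+22+20+21+4 = 111
00 - N7 - B2 - Q4 - V2 - G8 - 00: 27+17+7+28+20+22 = 121
00 - N7 - B2 - Q4 - G8 - V2 - 00: 27+17+7+21+20+32 = 124
00 - N7 - B2 - G8 - V2 - Q4 - 00: 27+17+16+20+28+4 = 112
00 - N7 - B2 - G8 - Q4 - V2 - 00: 27+17+16+21+28+32 = 141
00 - N7 - V2 - B2 - Q4 - G8 - 00: 27+5+22+7+21+22 = 104
00 - N7 - V2 - B2 - G8 - Q4 - 00: 27+5+22+16+21+4 = 95
00 - N7 - V2 - Q4 - B2 - G8 - 00: 27+5+28+7+16+22 = 105
00 - N7 - V2 - Q4 - G8 - B2 - 00: 27+5+28+21+16+11 = 108
00 - N7 - V2 - G8 - B2 - Q4 - 00: 27+5+20+16+7+4 = 79
00 - N7 - V2 - G8 - Q4 - B2 - 00: 27+5+20+21+7+11 = 91
00 - N7 - Q4 - B2 - V2 - G8 - 00: 27+23+7+22+20+22 = 121
00 - N7 - Q4 - B2 - G8 - V2 - 00: 27+23+7+16+20+32 = 125
… (46 more)
00 - Q4 - B2 - N7 - V2 - G8 - 00: 4+7+17+5+20+22 = 75  ← best
The minimum is 75.
One optimal route: 00 → Q4 → B2 → N7 → V2 → G8 → 00 (or its reverse).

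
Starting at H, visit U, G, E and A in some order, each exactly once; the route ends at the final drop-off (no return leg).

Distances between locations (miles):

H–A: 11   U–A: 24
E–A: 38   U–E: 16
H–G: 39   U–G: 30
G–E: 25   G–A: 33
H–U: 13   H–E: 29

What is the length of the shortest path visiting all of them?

Minimum one-way distance = 76 miles.

There are 4! = 24 possible orderings.
H→U→G→E→A: 13+30+25+38 = 106
H→U→G→A→E: 13+30+33+38 = 114
H→U→E→G→A: 13+16+25+33 = 87
H→U→E→A→G: 13+16+38+33 = 100
H→U→A→G→E: 13+24+33+25 = 95
H→U→A→E→G: 13+24+38+25 = 100
H→G→U→E→A: 39+30+16+38 = 123
H→G→U→A→E: 39+30+24+38 = 131
H→G→E→U→A: 39+25+16+24 = 104
H→G→E→A→U: 39+25+38+24 = 126
H→G→A→U→E: 39+33+24+16 = 112
H→G→A→E→U: 39+33+38+16 = 126
H→E→U→G→A: 29+16+30+33 = 108
H→E→U→A→G: 29+16+24+33 = 102
… (10 more)
H→A→U→E→G: 11+24+16+25 = 76  ← best
The minimum is 76.
One shortest path: H → A → U → E → G.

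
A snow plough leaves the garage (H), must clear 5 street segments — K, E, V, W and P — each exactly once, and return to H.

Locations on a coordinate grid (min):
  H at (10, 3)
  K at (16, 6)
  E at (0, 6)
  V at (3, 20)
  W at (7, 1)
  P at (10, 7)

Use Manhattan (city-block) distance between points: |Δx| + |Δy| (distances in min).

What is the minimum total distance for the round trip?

Shortest round trip = 70 min.

H→K→E→V→W→P→H: 9+16+17+23+9+4 = 78
H→K→E→V→P→W→H: 9+16+17+20+9+5 = 76
H→K→E→W→V→P→H: 9+16+12+23+20+4 = 84
H→K→E→W→P→V→H: 9+16+12+9+20+24 = 90
H→K→E→P→V→W→H: 9+16+11+20+23+5 = 84
H→K→E→P→W→V→H: 9+16+11+9+23+24 = 92
H→K→V→E→W→P→H: 9+27+17+12+9+4 = 78
H→K→V→E→P→W→H: 9+27+17+11+9+5 = 78
H→K→V→W→E→P→H: 9+27+23+12+11+4 = 86
H→K→V→W→P→E→H: 9+27+23+9+11+13 = 92
H→K→V→P→E→W→H: 9+27+20+11+12+5 = 84
H→K→V→P→W→E→H: 9+27+20+9+12+13 = 90
H→K→W→E→V→P→H: 9+14+12+17+20+4 = 76
H→K→W→E→P→V→H: 9+14+12+11+20+24 = 90
… (46 more)
H→K→P→V→E→W→H: 9+7+20+17+12+5 = 70  ← best
The minimum is 70.
One optimal route: H → K → P → V → E → W → H (or its reverse).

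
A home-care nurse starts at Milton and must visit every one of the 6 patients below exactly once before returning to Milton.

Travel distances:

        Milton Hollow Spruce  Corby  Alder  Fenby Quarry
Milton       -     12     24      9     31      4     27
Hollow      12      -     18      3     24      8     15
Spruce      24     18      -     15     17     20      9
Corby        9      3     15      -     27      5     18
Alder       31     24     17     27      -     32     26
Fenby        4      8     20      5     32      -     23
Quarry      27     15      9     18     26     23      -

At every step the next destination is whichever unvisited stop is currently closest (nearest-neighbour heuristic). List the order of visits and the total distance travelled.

Milton → [Fenby:4 / Corby:9 / Hollow:12 / Spruce:24 / Quarry:27 / Alder:31] → Fenby (4)
Fenby → [Corby:5 / Hollow:8 / Spruce:20 / Quarry:23 / Alder:32] → Corby (5)
Corby → [Hollow:3 / Spruce:15 / Quarry:18 / Alder:27] → Hollow (3)
Hollow → [Quarry:15 / Spruce:18 / Alder:24] → Quarry (15)
Quarry → [Spruce:9 / Alder:26] → Spruce (9)
Spruce → [Alder:17] → Alder (17)
Return Alder→Milton: 31.
Total = 4 + 5 + 3 + 15 + 9 + 17 + 31 = 84.

Total distance 84 via the nearest-neighbour route Milton → Fenby → Corby → Hollow → Quarry → Spruce → Alder → Milton.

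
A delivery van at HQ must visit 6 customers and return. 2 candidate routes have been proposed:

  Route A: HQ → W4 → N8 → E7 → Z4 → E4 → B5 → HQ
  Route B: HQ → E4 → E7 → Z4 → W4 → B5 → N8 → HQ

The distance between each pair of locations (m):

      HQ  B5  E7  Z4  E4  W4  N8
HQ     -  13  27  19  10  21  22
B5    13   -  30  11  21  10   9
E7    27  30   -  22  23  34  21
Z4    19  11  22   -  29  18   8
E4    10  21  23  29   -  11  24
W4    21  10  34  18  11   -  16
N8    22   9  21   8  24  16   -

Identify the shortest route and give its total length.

114 m — Route B is the shortest.

Route A: 21 + 16 + 21 + 22 + 29 + 21 + 13 = 143
Route B: 10 + 23 + 22 + 18 + 10 + 9 + 22 = 114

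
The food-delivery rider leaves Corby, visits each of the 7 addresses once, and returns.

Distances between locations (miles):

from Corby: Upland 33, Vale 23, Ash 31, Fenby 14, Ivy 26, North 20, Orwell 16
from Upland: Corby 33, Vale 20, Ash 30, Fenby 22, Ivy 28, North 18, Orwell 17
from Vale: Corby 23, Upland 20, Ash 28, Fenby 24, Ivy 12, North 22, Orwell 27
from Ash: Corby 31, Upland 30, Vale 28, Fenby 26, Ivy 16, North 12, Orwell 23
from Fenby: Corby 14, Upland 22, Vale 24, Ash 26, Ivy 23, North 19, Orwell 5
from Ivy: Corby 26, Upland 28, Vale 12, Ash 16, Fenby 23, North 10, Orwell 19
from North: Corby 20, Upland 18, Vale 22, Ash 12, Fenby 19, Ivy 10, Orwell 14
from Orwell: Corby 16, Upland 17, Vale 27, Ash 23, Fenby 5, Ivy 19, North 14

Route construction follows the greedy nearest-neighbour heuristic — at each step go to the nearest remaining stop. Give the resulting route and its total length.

Corby → [Fenby:14 / Orwell:16 / North:20 / Vale:23 / Ivy:26 / Ash:31 / Upland:33] → Fenby (14)
Fenby → [Orwell:5 / North:19 / Upland:22 / Ivy:23 / Vale:24 / Ash:26] → Orwell (5)
Orwell → [North:14 / Upland:17 / Ivy:19 / Ash:23 / Vale:27] → North (14)
North → [Ivy:10 / Ash:12 / Upland:18 / Vale:22] → Ivy (10)
Ivy → [Vale:12 / Ash:16 / Upland:28] → Vale (12)
Vale → [Upland:20 / Ash:28] → Upland (20)
Upland → [Ash:30] → Ash (30)
Return Ash→Corby: 31.
Total = 14 + 5 + 14 + 10 + 12 + 20 + 30 + 31 = 136.

Total distance 136 miles via the nearest-neighbour route Corby → Fenby → Orwell → North → Ivy → Vale → Upland → Ash → Corby.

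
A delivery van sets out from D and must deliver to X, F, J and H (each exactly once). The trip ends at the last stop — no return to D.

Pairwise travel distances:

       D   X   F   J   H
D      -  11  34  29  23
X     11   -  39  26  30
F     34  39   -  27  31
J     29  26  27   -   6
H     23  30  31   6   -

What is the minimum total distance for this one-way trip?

74 — the minimum one-way total.

There are 4! = 24 possible orderings.
D → X → F → J → H: 11+39+27+6 = 83
D → X → F → H → J: 11+39+31+6 = 87
D → X → J → F → H: 11+26+27+31 = 95
D → X → J → H → F: 11+26+6+31 = 74
D → X → H → F → J: 11+30+31+27 = 99
D → X → H → J → F: 11+30+6+27 = 74
D → F → X → J → H: 34+39+26+6 = 105
D → F → X → H → J: 34+39+30+6 = 109
D → F → J → X → H: 34+27+26+30 = 117
D → F → J → H → X: 34+27+6+30 = 97
D → F → H → X → J: 34+31+30+26 = 121
D → F → H → J → X: 34+31+6+26 = 97
D → J → X → F → H: 29+26+39+31 = 125
D → J → X → H → F: 29+26+30+31 = 116
… (10 more)
The minimum is 74.
One shortest path: D → X → J → H → F.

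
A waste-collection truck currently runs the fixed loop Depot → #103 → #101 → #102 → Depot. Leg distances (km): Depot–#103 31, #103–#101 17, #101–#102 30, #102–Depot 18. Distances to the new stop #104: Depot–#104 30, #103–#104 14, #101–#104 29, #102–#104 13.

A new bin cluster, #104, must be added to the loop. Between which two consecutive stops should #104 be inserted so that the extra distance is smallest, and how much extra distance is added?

+12 km — insert #104 between #101 and #102.

Insertion cost between consecutive stops i–j is d(i,#104) + d(#104,j) − d(i,j):
  between Depot and #103: 30 + 14 − 31 = 13
  between #103 and #101: 14 + 29 − 17 = 26
  between #101 and #102: 29 + 13 − 30 = 12
  between #102 and Depot: 13 + 30 − 18 = 25
Cheapest insertion is between #101 and #102, adding 12.
New total = 96 + 12 = 108.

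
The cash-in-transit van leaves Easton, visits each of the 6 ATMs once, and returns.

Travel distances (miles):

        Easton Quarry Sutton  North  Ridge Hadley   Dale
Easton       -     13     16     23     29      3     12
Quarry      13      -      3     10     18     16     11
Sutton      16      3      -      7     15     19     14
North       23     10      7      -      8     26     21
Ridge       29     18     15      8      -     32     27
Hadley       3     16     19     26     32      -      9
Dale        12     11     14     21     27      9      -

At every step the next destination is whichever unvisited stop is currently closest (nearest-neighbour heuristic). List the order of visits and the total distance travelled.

70 miles along Easton → Hadley → Dale → Quarry → Sutton → North → Ridge → Easton.

From Easton: distances to unvisited — Hadley=3, Dale=12, Quarry=13, Sutton=16, North=23, Ridge=29. Nearest is Hadley (3).
From Hadley: distances to unvisited — Dale=9, Quarry=16, Sutton=19, North=26, Ridge=32. Nearest is Dale (9).
From Dale: distances to unvisited — Quarry=11, Sutton=14, North=21, Ridge=27. Nearest is Quarry (11).
From Quarry: distances to unvisited — Sutton=3, North=10, Ridge=18. Nearest is Sutton (3).
From Sutton: distances to unvisited — North=7, Ridge=15. Nearest is North (7).
From North: distances to unvisited — Ridge=8. Nearest is Ridge (8).
Return Ridge→Easton: 29.
Total = 3 + 9 + 11 + 3 + 7 + 8 + 29 = 70.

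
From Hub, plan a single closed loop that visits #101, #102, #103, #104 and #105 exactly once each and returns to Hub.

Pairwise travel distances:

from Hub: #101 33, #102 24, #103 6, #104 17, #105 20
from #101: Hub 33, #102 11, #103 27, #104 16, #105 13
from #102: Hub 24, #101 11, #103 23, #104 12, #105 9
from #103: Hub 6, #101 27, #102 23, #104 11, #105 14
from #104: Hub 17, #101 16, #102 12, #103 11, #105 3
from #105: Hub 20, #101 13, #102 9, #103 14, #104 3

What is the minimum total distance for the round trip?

Shortest round trip = 68.

There are 60 distinct closed tours to check (reversals are equivalent).
Hub → #101 → #102 → #103 → #104 → #105 → Hub: 33+11+23+11+3+20 = 101
Hub → #101 → #102 → #103 → #105 → #104 → Hub: 33+11+23+14+3+17 = 101
Hub → #101 → #102 → #104 → #103 → #105 → Hub: 33+11+12+11+14+20 = 101
Hub → #101 → #102 → #104 → #105 → #103 → Hub: 33+11+12+3+14+6 = 79
Hub → #101 → #102 → #105 → #103 → #104 → Hub: 33+11+9+14+11+17 = 95
Hub → #101 → #102 → #105 → #104 → #103 → Hub: 33+11+9+3+11+6 = 73
Hub → #101 → #103 → #102 → #104 → #105 → Hub: 33+27+23+12+3+20 = 118
Hub → #101 → #103 → #102 → #105 → #104 → Hub: 33+27+23+9+3+17 = 112
Hub → #101 → #103 → #104 → #102 → #105 → Hub: 33+27+11+12+9+20 = 112
Hub → #101 → #103 → #104 → #105 → #102 → Hub: 33+27+11+3+9+24 = 107
Hub → #101 → #103 → #105 → #102 → #104 → Hub: 33+27+14+9+12+17 = 112
Hub → #101 → #103 → #105 → #104 → #102 → Hub: 33+27+14+3+12+24 = 113
Hub → #101 → #104 → #102 → #103 → #105 → Hub: 33+16+12+23+14+20 = 118
Hub → #101 → #104 → #102 → #105 → #103 → Hub: 33+16+12+9+14+6 = 90
… (46 more)
Hub → #102 → #101 → #105 → #104 → #103 → Hub: 24+11+13+3+11+6 = 68  ← best
The minimum is 68.
One optimal route: Hub → #102 → #101 → #105 → #104 → #103 → Hub (or its reverse).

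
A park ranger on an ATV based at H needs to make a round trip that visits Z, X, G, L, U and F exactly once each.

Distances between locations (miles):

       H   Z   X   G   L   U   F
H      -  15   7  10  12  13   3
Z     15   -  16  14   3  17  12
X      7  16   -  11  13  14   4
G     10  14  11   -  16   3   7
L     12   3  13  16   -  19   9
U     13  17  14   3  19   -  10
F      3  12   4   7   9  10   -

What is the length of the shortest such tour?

53 miles — the shortest possible round trip.

With 6 stops there are 6!/2 = 360 distinct round trips (a route and its reverse cost the same).
H → Z → X → G → L → U → F → H: 15+16+11+16+19+10+3 = 90
H → Z → X → G → L → F → U → H: 15+16+11+16+9+10+13 = 90
H → Z → X → G → U → L → F → H: 15+16+11+3+19+9+3 = 76
H → Z → X → G → U → F → L → H: 15+16+11+3+10+9+12 = 76
H → Z → X → G → F → L → U → H: 15+16+11+7+9+19+13 = 90
H → Z → X → G → F → U → L → H: 15+16+11+7+10+19+12 = 90
H → Z → X → L → G → U → F → H: 15+16+13+16+3+10+3 = 76
H → Z → X → L → G → F → U → H: 15+16+13+16+7+10+13 = 90
… (352 more)
H → X → G → U → Z → L → F → H: 7+11+3+17+3+9+3 = 53  ← best
The minimum is 53.
One optimal route: H → X → G → U → Z → L → F → H (or its reverse).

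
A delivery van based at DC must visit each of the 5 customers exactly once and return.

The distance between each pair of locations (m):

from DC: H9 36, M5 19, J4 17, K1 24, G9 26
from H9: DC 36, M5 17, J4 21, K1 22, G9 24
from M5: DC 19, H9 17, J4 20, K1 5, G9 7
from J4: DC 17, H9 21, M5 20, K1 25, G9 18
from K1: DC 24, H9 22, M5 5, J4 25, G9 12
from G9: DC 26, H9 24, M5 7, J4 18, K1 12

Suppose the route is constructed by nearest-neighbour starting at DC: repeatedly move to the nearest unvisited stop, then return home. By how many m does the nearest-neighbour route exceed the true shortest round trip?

Excess over optimum: 7 m.

From DC: J4=17, M5=19, K1=24, G9=26, H9=36 → choose J4 (17).
From J4: G9=18, M5=20, H9=21, K1=25 → choose G9 (18).
From G9: M5=7, K1=12, H9=24 → choose M5 (7).
From M5: K1=5, H9=17 → choose K1 (5).
From K1: H9=22 → choose H9 (22).
NN route DC → J4 → G9 → M5 → K1 → H9 → DC costs 105.
Optimal: DC → M5 → K1 → G9 → H9 → J4 → DC costs 98 (by enumerating all 60 distinct tours).
Excess = 105 − 98 = 7.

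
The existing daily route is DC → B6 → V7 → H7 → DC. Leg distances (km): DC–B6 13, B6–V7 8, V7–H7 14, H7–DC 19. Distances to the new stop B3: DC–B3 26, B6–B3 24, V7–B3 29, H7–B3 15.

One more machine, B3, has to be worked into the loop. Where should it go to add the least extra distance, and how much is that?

Insertion cost between consecutive stops i–j is d(i,B3) + d(B3,j) − d(i,j):
  between DC and B6: 26 + 24 − 13 = 37
  between B6 and V7: 24 + 29 − 8 = 45
  between V7 and H7: 29 + 15 − 14 = 30
  between H7 and DC: 15 + 26 − 19 = 22
Cheapest insertion is between H7 and DC, adding 22.
New total = 54 + 22 = 76.

Minimum extra distance: 22 km, inserting B3 between H7 and DC.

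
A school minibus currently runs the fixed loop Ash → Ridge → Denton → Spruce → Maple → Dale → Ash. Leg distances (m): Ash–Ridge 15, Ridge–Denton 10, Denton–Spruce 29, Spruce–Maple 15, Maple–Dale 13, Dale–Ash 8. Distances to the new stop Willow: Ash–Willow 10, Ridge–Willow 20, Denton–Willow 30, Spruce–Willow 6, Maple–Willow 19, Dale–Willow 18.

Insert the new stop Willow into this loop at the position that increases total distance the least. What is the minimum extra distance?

Insertion cost between consecutive stops i–j is d(i,Willow) + d(Willow,j) − d(i,j):
  between Ash and Ridge: 10 + 20 − 15 = 15
  between Ridge and Denton: 20 + 30 − 10 = 40
  between Denton and Spruce: 30 + 6 − 29 = 7
  between Spruce and Maple: 6 + 19 − 15 = 10
  between Maple and Dale: 19 + 18 − 13 = 24
  between Dale and Ash: 18 + 10 − 8 = 20
Cheapest insertion is between Denton and Spruce, adding 7.
New total = 90 + 7 = 97.

Minimum extra distance: 7 m, inserting Willow between Denton and Spruce.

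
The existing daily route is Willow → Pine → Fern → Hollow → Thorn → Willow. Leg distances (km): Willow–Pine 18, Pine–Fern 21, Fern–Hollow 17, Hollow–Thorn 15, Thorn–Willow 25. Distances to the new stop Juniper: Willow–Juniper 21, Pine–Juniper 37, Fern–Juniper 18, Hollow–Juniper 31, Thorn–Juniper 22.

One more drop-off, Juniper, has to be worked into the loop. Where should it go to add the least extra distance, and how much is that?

Insertion cost between consecutive stops i–j is d(i,Juniper) + d(Juniper,j) − d(i,j):
  between Willow and Pine: 21 + 37 − 18 = 40
  between Pine and Fern: 37 + 18 − 21 = 34
  between Fern and Hollow: 18 + 31 − 17 = 32
  between Hollow and Thorn: 31 + 22 − 15 = 38
  between Thorn and Willow: 22 + 21 − 25 = 18
Cheapest insertion is between Thorn and Willow, adding 18.
New total = 96 + 18 = 114.

+18 km — insert Juniper between Thorn and Willow.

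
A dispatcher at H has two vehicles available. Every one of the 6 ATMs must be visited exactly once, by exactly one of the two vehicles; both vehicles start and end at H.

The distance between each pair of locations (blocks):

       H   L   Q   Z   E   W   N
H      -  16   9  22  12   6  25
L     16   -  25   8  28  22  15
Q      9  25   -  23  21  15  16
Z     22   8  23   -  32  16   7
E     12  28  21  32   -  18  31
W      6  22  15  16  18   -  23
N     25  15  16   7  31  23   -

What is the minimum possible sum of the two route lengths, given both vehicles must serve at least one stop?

Minimum combined distance: 92 blocks.

There are 2^5 − 1 = 31 ways to divide the 6 stops into two non-empty groups. For each, the best each vehicle can do is its own shortest tour through its group:
  {L} + {Q, Z, E, W, N}: 32 + 78 = 110
  {Q} + {L, Z, E, W, N}: 18 + 84 = 102
  {L, Q} + {Z, E, W, N}: 50 + 72 = 122
  {Z} + {L, Q, E, W, N}: 44 + 92 = 136
  {L, Z} + {Q, E, W, N}: 46 + 78 = 124
  {Q, Z} + {L, E, W, N}: 54 + 84 = 138
  … (31 splits in total)
  {E} + {L, Q, Z, W, N}: 24 + 68 = 92  ← best
Best: vehicle 1 H → E → H = 24; vehicle 2 H → L → Z → N → Q → W → H = 68; combined 92.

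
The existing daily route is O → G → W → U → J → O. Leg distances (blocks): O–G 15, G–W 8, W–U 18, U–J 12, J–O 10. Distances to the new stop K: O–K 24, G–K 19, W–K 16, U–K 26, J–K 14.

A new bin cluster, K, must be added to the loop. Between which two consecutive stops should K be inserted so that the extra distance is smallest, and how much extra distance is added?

Minimum extra distance: 24 blocks, inserting K between W and U.

Insertion cost between consecutive stops i–j is d(i,K) + d(K,j) − d(i,j):
  between O and G: 24 + 19 − 15 = 28
  between G and W: 19 + 16 − 8 = 27
  between W and U: 16 + 26 − 18 = 24
  between U and J: 26 + 14 − 12 = 28
  between J and O: 14 + 24 − 10 = 28
Cheapest insertion is between W and U, adding 24.
New total = 63 + 24 = 87.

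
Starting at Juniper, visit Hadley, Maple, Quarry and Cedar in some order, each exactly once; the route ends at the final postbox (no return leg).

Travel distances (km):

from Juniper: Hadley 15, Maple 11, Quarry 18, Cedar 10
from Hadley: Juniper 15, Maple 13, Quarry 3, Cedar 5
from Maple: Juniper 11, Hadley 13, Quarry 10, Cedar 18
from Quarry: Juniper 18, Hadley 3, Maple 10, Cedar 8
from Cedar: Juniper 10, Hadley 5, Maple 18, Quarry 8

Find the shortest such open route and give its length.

28 km — the minimum one-way total.

There are 4! = 24 possible orderings.
Juniper→Hadley→Maple→Quarry→Cedar: 15+13+10+8 = 46
Juniper→Hadley→Maple→Cedar→Quarry: 15+13+18+8 = 54
Juniper→Hadley→Quarry→Maple→Cedar: 15+3+10+18 = 46
Juniper→Hadley→Quarry→Cedar→Maple: 15+3+8+18 = 44
Juniper→Hadley→Cedar→Maple→Quarry: 15+5+18+10 = 48
Juniper→Hadley→Cedar→Quarry→Maple: 15+5+8+10 = 38
Juniper→Maple→Hadley→Quarry→Cedar: 11+13+3+8 = 35
Juniper→Maple→Hadley→Cedar→Quarry: 11+13+5+8 = 37
Juniper→Maple→Quarry→Hadley→Cedar: 11+10+3+5 = 29
Juniper→Maple→Quarry→Cedar→Hadley: 11+10+8+5 = 34
Juniper→Maple→Cedar→Hadley→Quarry: 11+18+5+3 = 37
Juniper→Maple→Cedar→Quarry→Hadley: 11+18+8+3 = 40
Juniper→Quarry→Hadley→Maple→Cedar: 18+3+13+18 = 52
Juniper→Quarry→Hadley→Cedar→Maple: 18+3+5+18 = 44
… (10 more)
Juniper→Cedar→Hadley→Quarry→Maple: 10+5+3+10 = 28  ← best
The minimum is 28.
One shortest path: Juniper → Cedar → Hadley → Quarry → Maple.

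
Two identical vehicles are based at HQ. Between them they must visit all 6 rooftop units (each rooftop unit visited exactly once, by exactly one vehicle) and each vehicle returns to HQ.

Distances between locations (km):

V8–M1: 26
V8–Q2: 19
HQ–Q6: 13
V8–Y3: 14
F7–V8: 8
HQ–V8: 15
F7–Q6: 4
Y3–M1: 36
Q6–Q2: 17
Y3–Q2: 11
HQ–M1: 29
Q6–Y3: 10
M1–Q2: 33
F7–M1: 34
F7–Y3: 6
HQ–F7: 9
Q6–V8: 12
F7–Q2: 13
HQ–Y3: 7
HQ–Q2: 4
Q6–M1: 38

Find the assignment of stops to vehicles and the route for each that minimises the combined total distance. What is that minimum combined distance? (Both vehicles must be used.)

Minimum combined distance: 92 km.

There are 2^5 − 1 = 31 ways to divide the 6 stops into two non-empty groups. For each, the best each vehicle can do is its own shortest tour through its group:
  {F7} + {Q6, V8, Y3, M1, Q2}: 18 + 92 = 110
  {Q6} + {F7, V8, Y3, M1, Q2}: 26 + 84 = 110
  {F7, Q6} + {V8, Y3, M1, Q2}: 26 + 84 = 110
  {V8} + {F7, Q6, Y3, M1, Q2}: 30 + 92 = 122
  {F7, V8} + {Q6, Y3, M1, Q2}: 32 + 92 = 124
  {Q6, V8} + {F7, Y3, M1, Q2}: 40 + 84 = 124
  … (31 splits in total)
  {F7, Q6, V8, Y3, M1} + {Q2}: 84 + 8 = 92  ← best
Best: vehicle 1 HQ → Y3 → F7 → Q6 → V8 → M1 → HQ = 84; vehicle 2 HQ → Q2 → HQ = 8; combined 92.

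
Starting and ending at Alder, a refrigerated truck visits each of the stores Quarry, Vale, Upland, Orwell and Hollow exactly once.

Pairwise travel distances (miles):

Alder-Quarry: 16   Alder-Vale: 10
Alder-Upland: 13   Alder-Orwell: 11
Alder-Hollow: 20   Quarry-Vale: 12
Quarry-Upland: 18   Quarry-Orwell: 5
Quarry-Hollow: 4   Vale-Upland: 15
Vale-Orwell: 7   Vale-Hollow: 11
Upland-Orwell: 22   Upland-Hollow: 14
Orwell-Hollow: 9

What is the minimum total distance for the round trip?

Minimum total distance: 53 miles.

Alder→Quarry→Vale→Upland→Orwell→Hollow→Alder: 16+12+15+22+9+20 = 94
Alder→Quarry→Vale→Upland→Hollow→Orwell→Alder: 16+12+15+14+9+11 = 77
Alder→Quarry→Vale→Orwell→Upland→Hollow→Alder: 16+12+7+22+14+20 = 91
Alder→Quarry→Vale→Orwell→Hollow→Upland→Alder: 16+12+7+9+14+13 = 71
Alder→Quarry→Vale→Hollow→Upland→Orwell→Alder: 16+12+11+14+22+11 = 86
Alder→Quarry→Vale→Hollow→Orwell→Upland→Alder: 16+12+11+9+22+13 = 83
Alder→Quarry→Upland→Vale→Orwell→Hollow→Alder: 16+18+15+7+9+20 = 85
Alder→Quarry→Upland→Vale→Hollow→Orwell→Alder: 16+18+15+11+9+11 = 80
Alder→Quarry→Upland→Orwell→Vale→Hollow→Alder: 16+18+22+7+11+20 = 94
Alder→Quarry→Upland→Orwell→Hollow→Vale→Alder: 16+18+22+9+11+10 = 86
Alder→Quarry→Upland→Hollow→Vale→Orwell→Alder: 16+18+14+11+7+11 = 77
Alder→Quarry→Upland→Hollow→Orwell→Vale→Alder: 16+18+14+9+7+10 = 74
Alder→Quarry→Orwell→Vale→Upland→Hollow→Alder: 16+5+7+15+14+20 = 77
Alder→Quarry→Orwell→Vale→Hollow→Upland→Alder: 16+5+7+11+14+13 = 66
… (46 more)
Alder→Vale→Orwell→Quarry→Hollow→Upland→Alder: 10+7+5+4+14+13 = 53  ← best
The minimum is 53.
One optimal route: Alder → Vale → Orwell → Quarry → Hollow → Upland → Alder (or its reverse).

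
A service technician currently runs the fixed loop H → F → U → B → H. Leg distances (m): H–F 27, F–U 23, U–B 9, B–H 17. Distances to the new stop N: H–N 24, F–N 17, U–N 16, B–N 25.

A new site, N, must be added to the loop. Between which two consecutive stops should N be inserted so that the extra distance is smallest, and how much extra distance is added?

Adding 10 m by placing N on the F–U leg.

Insertion cost between consecutive stops i–j is d(i,N) + d(N,j) − d(i,j):
  between H and F: 24 + 17 − 27 = 14
  between F and U: 17 + 16 − 23 = 10
  between U and B: 16 + 25 − 9 = 32
  between B and H: 25 + 24 − 17 = 32
Cheapest insertion is between F and U, adding 10.
New total = 76 + 10 = 86.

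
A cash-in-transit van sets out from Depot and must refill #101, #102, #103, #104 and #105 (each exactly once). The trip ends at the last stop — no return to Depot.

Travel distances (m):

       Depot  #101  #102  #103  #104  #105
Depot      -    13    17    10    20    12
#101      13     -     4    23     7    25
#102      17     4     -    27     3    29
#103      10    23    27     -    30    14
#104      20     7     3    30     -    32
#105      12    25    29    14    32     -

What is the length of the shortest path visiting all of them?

Minimum one-way distance = 56 m.

There are 5! = 120 possible orderings.
Depot→#101→#102→#103→#104→#105: 13+4+27+30+32 = 106
Depot→#101→#102→#103→#105→#104: 13+4+27+14+32 = 90
Depot→#101→#102→#104→#103→#105: 13+4+3+30+14 = 64
Depot→#101→#102→#104→#105→#103: 13+4+3+32+14 = 66
Depot→#101→#102→#105→#103→#104: 13+4+29+14+30 = 90
Depot→#101→#102→#105→#104→#103: 13+4+29+32+30 = 108
Depot→#101→#103→#102→#104→#105: 13+23+27+3+32 = 98
Depot→#101→#103→#102→#105→#104: 13+23+27+29+32 = 124
Depot→#101→#103→#104→#102→#105: 13+23+30+3+29 = 98
Depot→#101→#103→#104→#105→#102: 13+23+30+32+29 = 127
Depot→#101→#103→#105→#102→#104: 13+23+14+29+3 = 82
Depot→#101→#103→#105→#104→#102: 13+23+14+32+3 = 85
Depot→#101→#104→#102→#103→#105: 13+7+3+27+14 = 64
Depot→#101→#104→#102→#105→#103: 13+7+3+29+14 = 66
… (106 more)
Depot→#103→#105→#101→#102→#104: 10+14+25+4+3 = 56  ← best
The minimum is 56.
One shortest path: Depot → #103 → #105 → #101 → #102 → #104.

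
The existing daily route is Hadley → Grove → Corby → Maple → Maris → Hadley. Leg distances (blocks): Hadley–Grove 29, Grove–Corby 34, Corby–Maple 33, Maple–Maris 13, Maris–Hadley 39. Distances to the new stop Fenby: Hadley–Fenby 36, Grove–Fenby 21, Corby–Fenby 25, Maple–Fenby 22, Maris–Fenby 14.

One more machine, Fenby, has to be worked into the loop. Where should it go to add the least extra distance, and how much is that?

Minimum extra distance: 11 blocks, inserting Fenby between Maris and Hadley.

Insertion cost between consecutive stops i–j is d(i,Fenby) + d(Fenby,j) − d(i,j):
  between Hadley and Grove: 36 + 21 − 29 = 28
  between Grove and Corby: 21 + 25 − 34 = 12
  between Corby and Maple: 25 + 22 − 33 = 14
  between Maple and Maris: 22 + 14 − 13 = 23
  between Maris and Hadley: 14 + 36 − 39 = 11
Cheapest insertion is between Maris and Hadley, adding 11.
New total = 148 + 11 = 159.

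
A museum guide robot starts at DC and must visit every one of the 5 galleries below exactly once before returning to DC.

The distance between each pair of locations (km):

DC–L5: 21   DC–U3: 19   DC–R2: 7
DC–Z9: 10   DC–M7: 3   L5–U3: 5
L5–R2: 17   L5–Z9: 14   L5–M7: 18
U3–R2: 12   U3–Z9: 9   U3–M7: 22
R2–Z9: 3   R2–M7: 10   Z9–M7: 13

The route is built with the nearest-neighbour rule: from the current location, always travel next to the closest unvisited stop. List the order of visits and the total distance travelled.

51 km along DC → M7 → R2 → Z9 → U3 → L5 → DC.

DC → [M7:3 / R2:7 / Z9:10 / U3:19 / L5:21] → M7 (3)
M7 → [R2:10 / Z9:13 / L5:18 / U3:22] → R2 (10)
R2 → [Z9:3 / U3:12 / L5:17] → Z9 (3)
Z9 → [U3:9 / L5:14] → U3 (9)
U3 → [L5:5] → L5 (5)
Return L5→DC: 21.
Total = 3 + 10 + 3 + 9 + 5 + 21 = 51.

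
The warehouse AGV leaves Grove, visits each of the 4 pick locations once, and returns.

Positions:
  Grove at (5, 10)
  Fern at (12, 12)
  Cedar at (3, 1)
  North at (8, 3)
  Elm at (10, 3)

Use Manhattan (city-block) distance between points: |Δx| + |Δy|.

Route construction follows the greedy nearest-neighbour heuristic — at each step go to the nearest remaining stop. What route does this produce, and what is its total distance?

Total distance 40 via the nearest-neighbour route Grove → Fern → Elm → North → Cedar → Grove.

From Grove: distances to unvisited — Fern=9, North=10, Cedar=11, Elm=12. Nearest is Fern (9).
From Fern: distances to unvisited — Elm=11, North=13, Cedar=20. Nearest is Elm (11).
From Elm: distances to unvisited — North=2, Cedar=9. Nearest is North (2).
From North: distances to unvisited — Cedar=7. Nearest is Cedar (7).
Return Cedar→Grove: 11.
Total = 9 + 11 + 2 + 7 + 11 = 40.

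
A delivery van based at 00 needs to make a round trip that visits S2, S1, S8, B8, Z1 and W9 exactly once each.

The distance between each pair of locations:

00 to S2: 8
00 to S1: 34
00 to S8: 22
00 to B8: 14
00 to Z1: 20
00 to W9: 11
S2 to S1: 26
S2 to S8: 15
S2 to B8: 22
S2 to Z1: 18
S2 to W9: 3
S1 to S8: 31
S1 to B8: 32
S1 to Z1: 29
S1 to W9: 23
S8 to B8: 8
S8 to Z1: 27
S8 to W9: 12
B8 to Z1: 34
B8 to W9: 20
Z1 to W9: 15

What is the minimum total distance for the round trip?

With 6 stops there are 6!/2 = 360 distinct round trips (a route and its reverse cost the same).
00 - S2 - S1 - S8 - B8 - Z1 - W9 - 00: 8+26+31+8+34+15+11 = 133
00 - S2 - S1 - S8 - B8 - W9 - Z1 - 00: 8+26+31+8+20+15+20 = 128
00 - S2 - S1 - S8 - Z1 - B8 - W9 - 00: 8+26+31+27+34+20+11 = 157
00 - S2 - S1 - S8 - Z1 - W9 - B8 - 00: 8+26+31+27+15+20+14 = 141
00 - S2 - S1 - S8 - W9 - B8 - Z1 - 00: 8+26+31+12+20+34+20 = 151
00 - S2 - S1 - S8 - W9 - Z1 - B8 - 00: 8+26+31+12+15+34+14 = 140
00 - S2 - S1 - B8 - S8 - Z1 - W9 - 00: 8+26+32+8+27+15+11 = 127
00 - S2 - S1 - B8 - S8 - W9 - Z1 - 00: 8+26+32+8+12+15+20 = 121
… (352 more)
00 - S2 - W9 - Z1 - S1 - S8 - B8 - 00: 8+3+15+29+31+8+14 = 108  ← best
The minimum is 108.
One optimal route: 00 → S2 → W9 → Z1 → S1 → S8 → B8 → 00 (or its reverse).

108 — the shortest possible round trip.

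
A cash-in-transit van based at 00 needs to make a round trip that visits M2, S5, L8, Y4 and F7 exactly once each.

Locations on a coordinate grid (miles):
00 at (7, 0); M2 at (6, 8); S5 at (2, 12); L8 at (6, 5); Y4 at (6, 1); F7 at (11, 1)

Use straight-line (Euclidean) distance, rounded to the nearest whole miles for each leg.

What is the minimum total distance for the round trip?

There are 60 distinct closed tours to check (reversals are equivalent).
00 → M2 → S5 → L8 → Y4 → F7 → 00: 8+6+8+4+5+4 = 35
00 → M2 → S5 → L8 → F7 → Y4 → 00: 8+6+8+6+5+1 = 34
00 → M2 → S5 → Y4 → L8 → F7 → 00: 8+6+12+4+6+4 = 40
00 → M2 → S5 → Y4 → F7 → L8 → 00: 8+6+12+5+6+5 = 42
00 → M2 → S5 → F7 → L8 → Y4 → 00: 8+6+14+6+4+1 = 39
00 → M2 → S5 → F7 → Y4 → L8 → 00: 8+6+14+5+4+5 = 42
00 → M2 → L8 → S5 → Y4 → F7 → 00: 8+3+8+12+5+4 = 40
00 → M2 → L8 → S5 → F7 → Y4 → 00: 8+3+8+14+5+1 = 39
00 → M2 → L8 → Y4 → S5 → F7 → 00: 8+3+4+12+14+4 = 45
00 → M2 → L8 → Y4 → F7 → S5 → 00: 8+3+4+5+14+13 = 47
00 → M2 → L8 → F7 → S5 → Y4 → 00: 8+3+6+14+12+1 = 44
00 → M2 → L8 → F7 → Y4 → S5 → 00: 8+3+6+5+12+13 = 47
00 → M2 → Y4 → S5 → L8 → F7 → 00: 8+7+12+8+6+4 = 45
00 → M2 → Y4 → S5 → F7 → L8 → 00: 8+7+12+14+6+5 = 52
… (46 more)
00 → Y4 → M2 → S5 → L8 → F7 → 00: 1+7+6+8+6+4 = 32  ← best
The minimum is 32.
One optimal route: 00 → Y4 → M2 → S5 → L8 → F7 → 00 (or its reverse).

Shortest round trip = 32 miles.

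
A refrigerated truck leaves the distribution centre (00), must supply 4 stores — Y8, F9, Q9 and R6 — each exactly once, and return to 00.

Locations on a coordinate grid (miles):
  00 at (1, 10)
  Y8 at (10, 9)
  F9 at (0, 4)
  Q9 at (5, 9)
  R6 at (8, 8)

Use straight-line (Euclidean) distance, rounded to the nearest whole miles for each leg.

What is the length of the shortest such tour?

26 miles — the shortest possible round trip.

There are 12 distinct closed tours to check (reversals are equivalent).
00→Y8→F9→Q9→R6→00: 9+11+7+3+7 = 37
00→Y8→F9→R6→Q9→00: 9+11+9+3+4 = 36
00→Y8→Q9→F9→R6→00: 9+5+7+9+7 = 37
00→Y8→Q9→R6→F9→00: 9+5+3+9+6 = 32
00→Y8→R6→F9→Q9→00: 9+2+9+7+4 = 31
00→Y8→R6→Q9→F9→00: 9+2+3+7+6 = 27
00→F9→Y8→Q9→R6→00: 6+11+5+3+7 = 32
00→F9→Y8→R6→Q9→00: 6+11+2+3+4 = 26
00→F9→Q9→Y8→R6→00: 6+7+5+2+7 = 27
00→F9→R6→Y8→Q9→00: 6+9+2+5+4 = 26
00→Q9→Y8→F9→R6→00: 4+5+11+9+7 = 36
00→Q9→F9→Y8→R6→00: 4+7+11+2+7 = 31
The minimum is 26.
One optimal route: 00 → F9 → Y8 → R6 → Q9 → 00 (or its reverse).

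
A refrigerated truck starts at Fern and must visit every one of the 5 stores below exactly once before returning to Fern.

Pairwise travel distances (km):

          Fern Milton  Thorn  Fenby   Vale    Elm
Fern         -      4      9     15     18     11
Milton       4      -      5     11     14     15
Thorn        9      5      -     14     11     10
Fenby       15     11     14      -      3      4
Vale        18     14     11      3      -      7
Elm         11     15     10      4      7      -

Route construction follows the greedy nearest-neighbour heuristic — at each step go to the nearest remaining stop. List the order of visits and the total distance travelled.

Nearest-neighbour total = 44 km; route Fern → Milton → Thorn → Elm → Fenby → Vale → Fern.

From Fern: distances to unvisited — Milton=4, Thorn=9, Elm=11, Fenby=15, Vale=18. Nearest is Milton (4).
From Milton: distances to unvisited — Thorn=5, Fenby=11, Vale=14, Elm=15. Nearest is Thorn (5).
From Thorn: distances to unvisited — Elm=10, Vale=11, Fenby=14. Nearest is Elm (10).
From Elm: distances to unvisited — Fenby=4, Vale=7. Nearest is Fenby (4).
From Fenby: distances to unvisited — Vale=3. Nearest is Vale (3).
Return Vale→Fern: 18.
Total = 4 + 5 + 10 + 4 + 3 + 18 = 44.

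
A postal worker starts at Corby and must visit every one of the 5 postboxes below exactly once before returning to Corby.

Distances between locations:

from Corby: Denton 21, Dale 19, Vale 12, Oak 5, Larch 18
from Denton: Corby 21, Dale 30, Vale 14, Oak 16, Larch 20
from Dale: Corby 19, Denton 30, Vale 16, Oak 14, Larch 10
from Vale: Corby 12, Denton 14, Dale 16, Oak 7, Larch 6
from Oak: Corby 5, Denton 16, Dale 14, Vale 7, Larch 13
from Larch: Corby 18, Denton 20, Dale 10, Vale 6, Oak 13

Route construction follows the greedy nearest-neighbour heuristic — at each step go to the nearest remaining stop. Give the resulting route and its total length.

Corby → [Oak:5 / Vale:12 / Larch:18 / Dale:19 / Denton:21] → Oak (5)
Oak → [Vale:7 / Larch:13 / Dale:14 / Denton:16] → Vale (7)
Vale → [Larch:6 / Denton:14 / Dale:16] → Larch (6)
Larch → [Dale:10 / Denton:20] → Dale (10)
Dale → [Denton:30] → Denton (30)
Return Denton→Corby: 21.
Total = 5 + 7 + 6 + 10 + 30 + 21 = 79.

Total distance 79 via the nearest-neighbour route Corby → Oak → Vale → Larch → Dale → Denton → Corby.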